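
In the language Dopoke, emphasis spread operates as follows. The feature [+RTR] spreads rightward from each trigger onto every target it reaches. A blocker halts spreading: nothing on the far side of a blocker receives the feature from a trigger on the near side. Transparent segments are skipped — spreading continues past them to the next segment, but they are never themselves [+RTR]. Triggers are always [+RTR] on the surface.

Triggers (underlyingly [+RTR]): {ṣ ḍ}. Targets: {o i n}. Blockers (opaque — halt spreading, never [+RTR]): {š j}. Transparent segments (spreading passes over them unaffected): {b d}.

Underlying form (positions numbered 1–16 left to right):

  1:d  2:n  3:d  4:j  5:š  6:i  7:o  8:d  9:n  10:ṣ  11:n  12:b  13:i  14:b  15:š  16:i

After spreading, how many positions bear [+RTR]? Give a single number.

From /ṣ/ at 10 rightward: 11 /n/ → [+RTR]; 12 /b/ transparent; 13 /i/ → [+RTR]; 14 /b/ transparent; 15 /š/ blocks.
Targets with no active source: positions 2 6 7 9 16 stay [-emphatic].
[+RTR] positions on the surface: 10 11 13.

3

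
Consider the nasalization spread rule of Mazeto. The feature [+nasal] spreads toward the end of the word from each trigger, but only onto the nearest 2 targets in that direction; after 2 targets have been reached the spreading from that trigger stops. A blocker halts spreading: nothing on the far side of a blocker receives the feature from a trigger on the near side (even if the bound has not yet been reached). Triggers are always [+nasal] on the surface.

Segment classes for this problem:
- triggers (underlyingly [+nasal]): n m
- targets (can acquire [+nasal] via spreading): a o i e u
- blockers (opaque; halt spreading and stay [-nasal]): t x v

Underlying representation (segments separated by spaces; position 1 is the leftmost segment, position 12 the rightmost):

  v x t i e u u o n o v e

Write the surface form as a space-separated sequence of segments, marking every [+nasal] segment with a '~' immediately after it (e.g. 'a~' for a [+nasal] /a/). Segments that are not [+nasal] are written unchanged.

v x t i e u u o n~ o~ v e

From /n/ at 9 rightward: 10 /o/ → [+nasal]; 11 /v/ blocks.
Targets with no active source: positions 4 5 6 7 8 12 stay [-nasal].
[+nasal] positions on the surface: 9 10.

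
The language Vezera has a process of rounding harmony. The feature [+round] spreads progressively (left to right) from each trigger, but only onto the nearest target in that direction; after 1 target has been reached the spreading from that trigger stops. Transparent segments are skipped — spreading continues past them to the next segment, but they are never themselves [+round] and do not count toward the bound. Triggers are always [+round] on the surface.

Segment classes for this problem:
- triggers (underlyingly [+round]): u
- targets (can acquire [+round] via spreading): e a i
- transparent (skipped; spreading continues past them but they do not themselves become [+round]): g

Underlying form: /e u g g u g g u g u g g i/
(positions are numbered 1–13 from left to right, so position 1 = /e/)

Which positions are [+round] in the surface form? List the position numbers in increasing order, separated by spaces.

2 5 8 10 13

From /u/ at 2 rightward: 3 /g/ transparent; 4 /g/ transparent; 5 /u/ is itself a trigger — this domain ends here.
From /u/ at 5 rightward: 6 /g/ transparent; 7 /g/ transparent; 8 /u/ is itself a trigger — this domain ends here.
From /u/ at 8 rightward: 9 /g/ transparent; 10 /u/ is itself a trigger — this domain ends here.
From /u/ at 10 rightward: 11 /g/ transparent; 12 /g/ transparent; 13 /i/ → [+round]; bound reached.
Target with no active source: position 1 stays [-round].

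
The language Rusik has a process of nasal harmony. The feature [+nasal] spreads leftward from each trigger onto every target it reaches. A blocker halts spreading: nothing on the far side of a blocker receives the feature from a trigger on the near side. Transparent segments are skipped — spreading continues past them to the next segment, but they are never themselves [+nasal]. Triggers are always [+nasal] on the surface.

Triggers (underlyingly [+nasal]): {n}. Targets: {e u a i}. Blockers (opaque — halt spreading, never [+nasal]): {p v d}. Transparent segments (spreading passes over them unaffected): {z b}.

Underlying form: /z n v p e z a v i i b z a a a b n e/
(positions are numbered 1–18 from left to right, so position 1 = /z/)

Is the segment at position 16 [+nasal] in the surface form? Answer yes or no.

From /n/ at 2 leftward: 1 /z/ transparent; word edge.
From /n/ at 17 leftward: 16 /b/ transparent; 15 /a/ → [+nasal]; 14 /a/ → [+nasal]; 13 /a/ → [+nasal]; 12 /z/ transparent; 11 /b/ transparent; 10 /i/ → [+nasal]; 9 /i/ → [+nasal]; 8 /v/ blocks.
Targets with no active source: positions 5 7 18 stay [-nasal].
[+nasal] positions on the surface: 2 9 10 13 14 15 17.

no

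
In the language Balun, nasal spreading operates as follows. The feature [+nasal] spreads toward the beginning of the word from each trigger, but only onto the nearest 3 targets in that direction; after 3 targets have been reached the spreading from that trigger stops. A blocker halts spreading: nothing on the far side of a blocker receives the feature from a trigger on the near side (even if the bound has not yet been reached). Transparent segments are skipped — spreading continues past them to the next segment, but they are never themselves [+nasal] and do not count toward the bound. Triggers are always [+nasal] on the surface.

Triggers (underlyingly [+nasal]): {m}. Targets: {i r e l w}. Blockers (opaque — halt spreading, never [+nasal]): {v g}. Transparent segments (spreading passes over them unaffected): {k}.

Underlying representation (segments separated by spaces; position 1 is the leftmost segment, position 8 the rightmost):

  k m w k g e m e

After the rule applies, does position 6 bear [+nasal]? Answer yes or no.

From /m/ at 2 leftward: 1 /k/ transparent; word edge.
From /m/ at 7 leftward: 6 /e/ → [+nasal]; 5 /g/ blocks.
Targets with no active source: positions 3 8 stay [-nasal].
[+nasal] positions on the surface: 2 6 7.

yes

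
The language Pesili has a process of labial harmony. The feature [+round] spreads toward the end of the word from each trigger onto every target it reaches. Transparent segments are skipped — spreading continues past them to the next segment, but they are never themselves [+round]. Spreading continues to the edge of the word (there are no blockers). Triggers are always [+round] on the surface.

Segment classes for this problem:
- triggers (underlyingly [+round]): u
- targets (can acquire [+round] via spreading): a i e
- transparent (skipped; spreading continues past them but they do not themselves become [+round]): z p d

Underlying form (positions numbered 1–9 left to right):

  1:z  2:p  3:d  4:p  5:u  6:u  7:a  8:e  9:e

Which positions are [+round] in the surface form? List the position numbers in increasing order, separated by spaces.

5 6 7 8 9

From /u/ at 5 rightward: 6 /u/ is itself a trigger — this domain ends here.
From /u/ at 6 rightward: 7 /a/ → [+round]; 8 /e/ → [+round]; 9 /e/ → [+round]; word edge.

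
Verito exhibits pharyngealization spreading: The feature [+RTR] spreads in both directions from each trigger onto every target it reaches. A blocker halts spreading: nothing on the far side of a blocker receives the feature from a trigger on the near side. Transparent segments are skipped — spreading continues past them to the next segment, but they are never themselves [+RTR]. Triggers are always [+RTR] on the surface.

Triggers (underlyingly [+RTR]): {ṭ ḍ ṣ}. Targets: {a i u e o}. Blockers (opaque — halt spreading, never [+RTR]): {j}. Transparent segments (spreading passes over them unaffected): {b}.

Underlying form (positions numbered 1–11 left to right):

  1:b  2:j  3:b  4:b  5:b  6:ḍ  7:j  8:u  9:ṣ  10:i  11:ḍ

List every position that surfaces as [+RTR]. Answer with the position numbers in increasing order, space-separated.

6 8 9 10 11

From /ḍ/ at 6 rightward: 7 /j/ blocks.
From /ḍ/ at 6 leftward: 5 /b/ transparent; 4 /b/ transparent; 3 /b/ transparent; 2 /j/ blocks.
From /ṣ/ at 9 rightward: 10 /i/ → [+RTR]; 11 /ḍ/ is itself a trigger — this domain ends here.
From /ṣ/ at 9 leftward: 8 /u/ → [+RTR]; 7 /j/ blocks.
From /ḍ/ at 11 rightward: word edge.
From /ḍ/ at 11 leftward: 10 /i/ → [+RTR]; 9 /ṣ/ is itself a trigger — this domain ends here.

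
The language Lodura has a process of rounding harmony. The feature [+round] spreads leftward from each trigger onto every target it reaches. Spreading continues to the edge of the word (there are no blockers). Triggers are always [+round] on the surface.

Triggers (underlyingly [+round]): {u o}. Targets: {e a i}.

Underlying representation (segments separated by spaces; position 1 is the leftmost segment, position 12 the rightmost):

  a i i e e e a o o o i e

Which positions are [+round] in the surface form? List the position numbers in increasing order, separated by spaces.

From /o/ at 8 leftward: 7 /a/ → [+round]; 6 /e/ → [+round]; 5 /e/ → [+round]; 4 /e/ → [+round]; 3 /i/ → [+round]; 2 /i/ → [+round]; 1 /a/ → [+round]; word edge.
From /o/ at 9 leftward: 8 /o/ is itself a trigger — this domain ends here.
From /o/ at 10 leftward: 9 /o/ is itself a trigger — this domain ends here.
Targets with no active source: positions 11 12 stay [-round].

1 2 3 4 5 6 7 8 9 10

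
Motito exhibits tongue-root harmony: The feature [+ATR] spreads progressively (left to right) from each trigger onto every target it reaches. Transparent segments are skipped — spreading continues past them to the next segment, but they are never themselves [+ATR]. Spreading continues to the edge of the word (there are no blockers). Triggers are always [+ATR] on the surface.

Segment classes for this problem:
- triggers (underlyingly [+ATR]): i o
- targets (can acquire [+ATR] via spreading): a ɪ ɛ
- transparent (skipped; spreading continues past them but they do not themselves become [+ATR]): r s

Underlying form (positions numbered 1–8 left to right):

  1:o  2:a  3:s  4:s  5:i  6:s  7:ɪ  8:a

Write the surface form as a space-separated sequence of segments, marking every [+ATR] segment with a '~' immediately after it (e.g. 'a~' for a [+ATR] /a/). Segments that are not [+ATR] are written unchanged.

From /o/ at 1 rightward: 2 /a/ → [+ATR]; 3 /s/ transparent; 4 /s/ transparent; 5 /i/ is itself a trigger — this domain ends here.
From /i/ at 5 rightward: 6 /s/ transparent; 7 /ɪ/ → [+ATR]; 8 /a/ → [+ATR]; word edge.
[+ATR] positions on the surface: 1 2 5 7 8.

o~ a~ s s i~ s ɪ~ a~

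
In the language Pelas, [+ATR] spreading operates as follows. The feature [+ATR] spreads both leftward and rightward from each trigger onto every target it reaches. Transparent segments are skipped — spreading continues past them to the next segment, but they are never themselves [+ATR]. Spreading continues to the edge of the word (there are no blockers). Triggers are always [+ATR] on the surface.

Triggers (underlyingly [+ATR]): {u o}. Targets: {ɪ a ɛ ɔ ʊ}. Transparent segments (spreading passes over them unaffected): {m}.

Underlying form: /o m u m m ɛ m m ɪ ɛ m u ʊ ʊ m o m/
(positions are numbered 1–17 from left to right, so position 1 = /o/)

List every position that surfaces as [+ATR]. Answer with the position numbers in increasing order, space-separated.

From /o/ at 1 rightward: 2 /m/ transparent; 3 /u/ is itself a trigger — this domain ends here.
From /o/ at 1 leftward: word edge.
From /u/ at 3 rightward: 4 /m/ transparent; 5 /m/ transparent; 6 /ɛ/ → [+ATR]; 7 /m/ transparent; 8 /m/ transparent; 9 /ɪ/ → [+ATR]; 10 /ɛ/ → [+ATR]; 11 /m/ transparent; 12 /u/ is itself a trigger — this domain ends here.
From /u/ at 3 leftward: 2 /m/ transparent; 1 /o/ is itself a trigger — this domain ends here.
From /u/ at 12 rightward: 13 /ʊ/ → [+ATR]; 14 /ʊ/ → [+ATR]; 15 /m/ transparent; 16 /o/ is itself a trigger — this domain ends here.
From /u/ at 12 leftward: 11 /m/ transparent; 10 /ɛ/ → [+ATR]; 9 /ɪ/ → [+ATR]; 8 /m/ transparent; 7 /m/ transparent; 6 /ɛ/ → [+ATR]; 5 /m/ transparent; 4 /m/ transparent; 3 /u/ is itself a trigger — this domain ends here.
From /o/ at 16 rightward: 17 /m/ transparent; word edge.
From /o/ at 16 leftward: 15 /m/ transparent; 14 /ʊ/ → [+ATR]; 13 /ʊ/ → [+ATR]; 12 /u/ is itself a trigger — this domain ends here.

1 3 6 9 10 12 13 14 16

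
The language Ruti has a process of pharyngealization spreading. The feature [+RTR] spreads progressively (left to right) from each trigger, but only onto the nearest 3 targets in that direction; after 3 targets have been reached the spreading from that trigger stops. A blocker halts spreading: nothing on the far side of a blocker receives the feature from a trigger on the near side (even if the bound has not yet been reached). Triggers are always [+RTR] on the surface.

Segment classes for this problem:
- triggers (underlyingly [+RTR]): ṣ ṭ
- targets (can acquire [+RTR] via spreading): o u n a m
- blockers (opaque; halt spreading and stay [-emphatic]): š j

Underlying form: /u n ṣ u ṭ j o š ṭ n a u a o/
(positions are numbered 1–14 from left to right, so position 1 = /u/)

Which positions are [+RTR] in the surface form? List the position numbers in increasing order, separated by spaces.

From /ṣ/ at 3 rightward: 4 /u/ → [+RTR]; 5 /ṭ/ is itself a trigger — this domain ends here.
From /ṭ/ at 5 rightward: 6 /j/ blocks.
From /ṭ/ at 9 rightward: 10 /n/ → [+RTR]; 11 /a/ → [+RTR]; 12 /u/ → [+RTR]; bound reached.
Targets with no active source: positions 1 2 7 13 14 stay [-emphatic].

3 4 5 9 10 11 12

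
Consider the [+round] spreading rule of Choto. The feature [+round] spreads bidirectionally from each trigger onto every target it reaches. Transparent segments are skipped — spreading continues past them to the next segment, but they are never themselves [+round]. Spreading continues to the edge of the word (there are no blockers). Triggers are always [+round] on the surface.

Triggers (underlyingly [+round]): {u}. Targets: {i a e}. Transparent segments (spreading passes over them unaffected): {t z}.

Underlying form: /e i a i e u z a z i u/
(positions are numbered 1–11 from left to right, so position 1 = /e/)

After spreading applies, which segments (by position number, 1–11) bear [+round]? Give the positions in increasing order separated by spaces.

1 2 3 4 5 6 8 10 11

From /u/ at 6 rightward: 7 /z/ transparent; 8 /a/ → [+round]; 9 /z/ transparent; 10 /i/ → [+round]; 11 /u/ is itself a trigger — this domain ends here.
From /u/ at 6 leftward: 5 /e/ → [+round]; 4 /i/ → [+round]; 3 /a/ → [+round]; 2 /i/ → [+round]; 1 /e/ → [+round]; word edge.
From /u/ at 11 rightward: word edge.
From /u/ at 11 leftward: 10 /i/ → [+round]; 9 /z/ transparent; 8 /a/ → [+round]; 7 /z/ transparent; 6 /u/ is itself a trigger — this domain ends here.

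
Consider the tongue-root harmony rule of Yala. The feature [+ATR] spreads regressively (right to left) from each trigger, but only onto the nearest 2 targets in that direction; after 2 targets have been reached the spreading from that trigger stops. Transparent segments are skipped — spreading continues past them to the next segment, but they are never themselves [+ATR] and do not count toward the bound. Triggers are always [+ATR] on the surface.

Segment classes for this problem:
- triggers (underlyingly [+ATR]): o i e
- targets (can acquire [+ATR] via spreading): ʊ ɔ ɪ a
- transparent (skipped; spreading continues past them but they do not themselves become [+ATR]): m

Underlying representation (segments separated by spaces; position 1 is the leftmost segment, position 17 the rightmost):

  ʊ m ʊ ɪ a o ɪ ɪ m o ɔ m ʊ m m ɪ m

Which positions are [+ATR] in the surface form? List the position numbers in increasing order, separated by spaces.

From /o/ at 6 leftward: 5 /a/ → [+ATR]; 4 /ɪ/ → [+ATR]; bound reached.
From /o/ at 10 leftward: 9 /m/ transparent; 8 /ɪ/ → [+ATR]; 7 /ɪ/ → [+ATR]; bound reached.
Targets with no active source: positions 1 3 11 13 16 stay [-ATR].

4 5 6 7 8 10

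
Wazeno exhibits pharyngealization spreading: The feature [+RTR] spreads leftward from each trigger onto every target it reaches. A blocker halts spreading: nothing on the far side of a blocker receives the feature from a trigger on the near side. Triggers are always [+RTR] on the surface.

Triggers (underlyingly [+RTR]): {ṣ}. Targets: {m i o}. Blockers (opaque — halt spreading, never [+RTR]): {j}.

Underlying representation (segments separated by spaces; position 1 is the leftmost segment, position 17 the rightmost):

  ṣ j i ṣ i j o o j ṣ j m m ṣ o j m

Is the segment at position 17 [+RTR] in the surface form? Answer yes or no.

no

From /ṣ/ at 1 leftward: word edge.
From /ṣ/ at 4 leftward: 3 /i/ → [+RTR]; 2 /j/ blocks.
From /ṣ/ at 10 leftward: 9 /j/ blocks.
From /ṣ/ at 14 leftward: 13 /m/ → [+RTR]; 12 /m/ → [+RTR]; 11 /j/ blocks.
Targets with no active source: positions 5 7 8 15 17 stay [-emphatic].
[+RTR] positions on the surface: 1 3 4 10 12 13 14.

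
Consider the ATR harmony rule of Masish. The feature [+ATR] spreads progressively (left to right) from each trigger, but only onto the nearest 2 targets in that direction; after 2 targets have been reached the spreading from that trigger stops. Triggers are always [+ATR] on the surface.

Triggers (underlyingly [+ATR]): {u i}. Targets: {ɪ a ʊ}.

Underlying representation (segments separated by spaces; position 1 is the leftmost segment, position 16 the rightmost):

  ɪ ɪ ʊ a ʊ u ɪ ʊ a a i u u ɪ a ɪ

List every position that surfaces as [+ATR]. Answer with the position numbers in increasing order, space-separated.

From /u/ at 6 rightward: 7 /ɪ/ → [+ATR]; 8 /ʊ/ → [+ATR]; bound reached.
From /i/ at 11 rightward: 12 /u/ is itself a trigger — this domain ends here.
From /u/ at 12 rightward: 13 /u/ is itself a trigger — this domain ends here.
From /u/ at 13 rightward: 14 /ɪ/ → [+ATR]; 15 /a/ → [+ATR]; bound reached.
Targets with no active source: positions 1 2 3 4 5 9 10 16 stay [-ATR].

6 7 8 11 12 13 14 15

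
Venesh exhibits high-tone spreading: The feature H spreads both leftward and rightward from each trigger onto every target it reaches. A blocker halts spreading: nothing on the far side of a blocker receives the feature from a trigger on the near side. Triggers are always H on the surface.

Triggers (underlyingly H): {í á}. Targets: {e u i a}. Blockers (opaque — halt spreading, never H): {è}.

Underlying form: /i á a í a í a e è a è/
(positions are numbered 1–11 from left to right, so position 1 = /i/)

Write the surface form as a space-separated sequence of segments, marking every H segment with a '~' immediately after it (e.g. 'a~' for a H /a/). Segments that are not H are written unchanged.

From /á/ at 2 rightward: 3 /a/ → H; 4 /í/ is itself a trigger — this domain ends here.
From /á/ at 2 leftward: 1 /i/ → H; word edge.
From /í/ at 4 rightward: 5 /a/ → H; 6 /í/ is itself a trigger — this domain ends here.
From /í/ at 4 leftward: 3 /a/ → H; 2 /á/ is itself a trigger — this domain ends here.
From /í/ at 6 rightward: 7 /a/ → H; 8 /e/ → H; 9 /è/ blocks.
From /í/ at 6 leftward: 5 /a/ → H; 4 /í/ is itself a trigger — this domain ends here.
Target with no active source: position 10 stays [-high tone].
H positions on the surface: 1 2 3 4 5 6 7 8.

i~ á~ a~ í~ a~ í~ a~ e~ è a è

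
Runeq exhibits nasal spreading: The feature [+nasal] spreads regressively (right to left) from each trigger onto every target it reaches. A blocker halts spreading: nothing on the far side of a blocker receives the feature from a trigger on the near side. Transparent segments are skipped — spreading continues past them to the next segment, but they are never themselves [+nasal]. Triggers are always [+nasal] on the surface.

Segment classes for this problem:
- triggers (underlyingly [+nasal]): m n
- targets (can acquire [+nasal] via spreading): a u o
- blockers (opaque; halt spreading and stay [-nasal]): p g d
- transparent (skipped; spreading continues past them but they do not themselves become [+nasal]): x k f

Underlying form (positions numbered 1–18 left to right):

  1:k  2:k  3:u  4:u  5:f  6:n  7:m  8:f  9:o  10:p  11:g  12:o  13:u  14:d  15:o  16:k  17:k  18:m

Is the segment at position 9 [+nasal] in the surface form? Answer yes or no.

From /n/ at 6 leftward: 5 /f/ transparent; 4 /u/ → [+nasal]; 3 /u/ → [+nasal]; 2 /k/ transparent; 1 /k/ transparent; word edge.
From /m/ at 7 leftward: 6 /n/ is itself a trigger — this domain ends here.
From /m/ at 18 leftward: 17 /k/ transparent; 16 /k/ transparent; 15 /o/ → [+nasal]; 14 /d/ blocks.
Targets with no active source: positions 9 12 13 stay [-nasal].
[+nasal] positions on the surface: 3 4 6 7 15 18.

no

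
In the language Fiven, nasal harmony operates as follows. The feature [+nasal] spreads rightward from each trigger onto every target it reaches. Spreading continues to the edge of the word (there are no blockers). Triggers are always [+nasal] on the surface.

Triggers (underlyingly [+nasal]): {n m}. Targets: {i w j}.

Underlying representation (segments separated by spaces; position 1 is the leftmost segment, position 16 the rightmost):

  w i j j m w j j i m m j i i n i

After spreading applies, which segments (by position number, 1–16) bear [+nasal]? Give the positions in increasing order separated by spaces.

From /m/ at 5 rightward: 6 /w/ → [+nasal]; 7 /j/ → [+nasal]; 8 /j/ → [+nasal]; 9 /i/ → [+nasal]; 10 /m/ is itself a trigger — this domain ends here.
From /m/ at 10 rightward: 11 /m/ is itself a trigger — this domain ends here.
From /m/ at 11 rightward: 12 /j/ → [+nasal]; 13 /i/ → [+nasal]; 14 /i/ → [+nasal]; 15 /n/ is itself a trigger — this domain ends here.
From /n/ at 15 rightward: 16 /i/ → [+nasal]; word edge.
Targets with no active source: positions 1 2 3 4 stay [-nasal].

5 6 7 8 9 10 11 12 13 14 15 16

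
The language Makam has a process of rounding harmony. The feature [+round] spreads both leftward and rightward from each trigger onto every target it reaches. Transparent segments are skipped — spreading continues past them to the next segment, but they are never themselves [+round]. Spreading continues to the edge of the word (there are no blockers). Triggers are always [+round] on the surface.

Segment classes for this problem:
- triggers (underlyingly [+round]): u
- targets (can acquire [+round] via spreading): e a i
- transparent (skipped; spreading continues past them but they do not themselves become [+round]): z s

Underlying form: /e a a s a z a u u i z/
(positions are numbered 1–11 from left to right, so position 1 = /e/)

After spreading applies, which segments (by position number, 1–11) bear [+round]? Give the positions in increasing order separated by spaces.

1 2 3 5 7 8 9 10

From /u/ at 8 rightward: 9 /u/ is itself a trigger — this domain ends here.
From /u/ at 8 leftward: 7 /a/ → [+round]; 6 /z/ transparent; 5 /a/ → [+round]; 4 /s/ transparent; 3 /a/ → [+round]; 2 /a/ → [+round]; 1 /e/ → [+round]; word edge.
From /u/ at 9 rightward: 10 /i/ → [+round]; 11 /z/ transparent; word edge.
From /u/ at 9 leftward: 8 /u/ is itself a trigger — this domain ends here.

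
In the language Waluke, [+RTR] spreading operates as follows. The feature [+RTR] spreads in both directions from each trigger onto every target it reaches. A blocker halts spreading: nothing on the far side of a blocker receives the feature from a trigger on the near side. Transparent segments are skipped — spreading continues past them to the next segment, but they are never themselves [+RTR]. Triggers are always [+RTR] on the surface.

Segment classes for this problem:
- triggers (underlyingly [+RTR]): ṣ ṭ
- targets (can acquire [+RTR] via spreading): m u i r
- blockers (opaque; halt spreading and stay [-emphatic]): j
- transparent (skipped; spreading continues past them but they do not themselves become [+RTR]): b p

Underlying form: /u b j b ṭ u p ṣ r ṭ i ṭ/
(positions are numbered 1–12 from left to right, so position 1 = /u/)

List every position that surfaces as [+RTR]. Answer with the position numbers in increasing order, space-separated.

5 6 8 9 10 11 12

From /ṭ/ at 5 rightward: 6 /u/ → [+RTR]; 7 /p/ transparent; 8 /ṣ/ is itself a trigger — this domain ends here.
From /ṭ/ at 5 leftward: 4 /b/ transparent; 3 /j/ blocks.
From /ṣ/ at 8 rightward: 9 /r/ → [+RTR]; 10 /ṭ/ is itself a trigger — this domain ends here.
From /ṣ/ at 8 leftward: 7 /p/ transparent; 6 /u/ → [+RTR]; 5 /ṭ/ is itself a trigger — this domain ends here.
From /ṭ/ at 10 rightward: 11 /i/ → [+RTR]; 12 /ṭ/ is itself a trigger — this domain ends here.
From /ṭ/ at 10 leftward: 9 /r/ → [+RTR]; 8 /ṣ/ is itself a trigger — this domain ends here.
From /ṭ/ at 12 rightward: word edge.
From /ṭ/ at 12 leftward: 11 /i/ → [+RTR]; 10 /ṭ/ is itself a trigger — this domain ends here.
Target with no active source: position 1 stays [-emphatic].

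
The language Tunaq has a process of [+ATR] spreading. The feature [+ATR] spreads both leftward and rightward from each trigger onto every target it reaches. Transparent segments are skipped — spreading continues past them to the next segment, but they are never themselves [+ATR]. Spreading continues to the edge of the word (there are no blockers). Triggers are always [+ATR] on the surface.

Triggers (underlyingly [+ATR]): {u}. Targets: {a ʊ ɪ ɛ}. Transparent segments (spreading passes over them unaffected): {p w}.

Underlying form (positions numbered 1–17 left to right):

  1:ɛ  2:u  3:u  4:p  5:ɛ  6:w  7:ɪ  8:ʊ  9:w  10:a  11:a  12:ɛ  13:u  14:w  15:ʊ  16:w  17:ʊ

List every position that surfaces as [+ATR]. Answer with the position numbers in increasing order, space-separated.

From /u/ at 2 rightward: 3 /u/ is itself a trigger — this domain ends here.
From /u/ at 2 leftward: 1 /ɛ/ → [+ATR]; word edge.
From /u/ at 3 rightward: 4 /p/ transparent; 5 /ɛ/ → [+ATR]; 6 /w/ transparent; 7 /ɪ/ → [+ATR]; 8 /ʊ/ → [+ATR]; 9 /w/ transparent; 10 /a/ → [+ATR]; 11 /a/ → [+ATR]; 12 /ɛ/ → [+ATR]; 13 /u/ is itself a trigger — this domain ends here.
From /u/ at 3 leftward: 2 /u/ is itself a trigger — this domain ends here.
From /u/ at 13 rightward: 14 /w/ transparent; 15 /ʊ/ → [+ATR]; 16 /w/ transparent; 17 /ʊ/ → [+ATR]; word edge.
From /u/ at 13 leftward: 12 /ɛ/ → [+ATR]; 11 /a/ → [+ATR]; 10 /a/ → [+ATR]; 9 /w/ transparent; 8 /ʊ/ → [+ATR]; 7 /ɪ/ → [+ATR]; 6 /w/ transparent; 5 /ɛ/ → [+ATR]; 4 /p/ transparent; 3 /u/ is itself a trigger — this domain ends here.

1 2 3 5 7 8 10 11 12 13 15 17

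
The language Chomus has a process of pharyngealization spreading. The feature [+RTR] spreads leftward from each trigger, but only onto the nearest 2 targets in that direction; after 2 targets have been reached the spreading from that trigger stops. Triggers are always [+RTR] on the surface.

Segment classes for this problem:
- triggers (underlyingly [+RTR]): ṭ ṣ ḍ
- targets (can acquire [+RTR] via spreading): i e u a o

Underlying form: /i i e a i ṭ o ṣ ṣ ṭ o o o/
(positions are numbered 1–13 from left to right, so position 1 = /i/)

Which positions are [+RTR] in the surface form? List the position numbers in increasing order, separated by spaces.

From /ṭ/ at 6 leftward: 5 /i/ → [+RTR]; 4 /a/ → [+RTR]; bound reached.
From /ṣ/ at 8 leftward: 7 /o/ → [+RTR]; 6 /ṭ/ is itself a trigger — this domain ends here.
From /ṣ/ at 9 leftward: 8 /ṣ/ is itself a trigger — this domain ends here.
From /ṭ/ at 10 leftward: 9 /ṣ/ is itself a trigger — this domain ends here.
Targets with no active source: positions 1 2 3 11 12 13 stay [-emphatic].

4 5 6 7 8 9 10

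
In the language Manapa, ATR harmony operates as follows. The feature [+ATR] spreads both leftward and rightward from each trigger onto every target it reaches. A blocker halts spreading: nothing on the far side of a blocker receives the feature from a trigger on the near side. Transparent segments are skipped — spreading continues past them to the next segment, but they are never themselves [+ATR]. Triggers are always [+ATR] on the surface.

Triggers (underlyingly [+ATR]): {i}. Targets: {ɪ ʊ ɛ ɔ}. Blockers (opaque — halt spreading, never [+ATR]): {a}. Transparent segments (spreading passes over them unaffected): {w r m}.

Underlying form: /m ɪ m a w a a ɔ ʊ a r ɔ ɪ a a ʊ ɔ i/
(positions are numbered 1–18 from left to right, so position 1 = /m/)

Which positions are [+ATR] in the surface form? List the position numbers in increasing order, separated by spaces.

From /i/ at 18 rightward: word edge.
From /i/ at 18 leftward: 17 /ɔ/ → [+ATR]; 16 /ʊ/ → [+ATR]; 15 /a/ blocks.
Targets with no active source: positions 2 8 9 12 13 stay [-ATR].

16 17 18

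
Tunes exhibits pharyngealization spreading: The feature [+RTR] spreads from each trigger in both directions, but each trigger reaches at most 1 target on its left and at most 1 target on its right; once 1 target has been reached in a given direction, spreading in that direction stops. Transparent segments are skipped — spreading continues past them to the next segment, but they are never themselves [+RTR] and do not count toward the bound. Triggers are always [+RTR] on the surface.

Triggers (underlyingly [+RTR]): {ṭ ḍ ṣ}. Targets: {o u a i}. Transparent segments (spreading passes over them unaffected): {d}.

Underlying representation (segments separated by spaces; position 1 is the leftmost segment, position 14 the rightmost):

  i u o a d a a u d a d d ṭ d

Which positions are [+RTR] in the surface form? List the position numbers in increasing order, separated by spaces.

From /ṭ/ at 13 rightward: 14 /d/ transparent; word edge.
From /ṭ/ at 13 leftward: 12 /d/ transparent; 11 /d/ transparent; 10 /a/ → [+RTR]; bound reached.
Targets with no active source: positions 1 2 3 4 6 7 8 stay [-emphatic].

10 13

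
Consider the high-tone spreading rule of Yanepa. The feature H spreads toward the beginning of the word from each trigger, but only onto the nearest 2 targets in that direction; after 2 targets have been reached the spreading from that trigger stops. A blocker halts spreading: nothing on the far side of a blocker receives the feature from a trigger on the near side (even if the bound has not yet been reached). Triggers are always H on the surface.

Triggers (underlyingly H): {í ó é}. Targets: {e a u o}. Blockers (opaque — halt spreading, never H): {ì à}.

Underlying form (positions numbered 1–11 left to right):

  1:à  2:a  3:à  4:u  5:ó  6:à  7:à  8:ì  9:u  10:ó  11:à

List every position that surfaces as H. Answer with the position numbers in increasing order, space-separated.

From /ó/ at 5 leftward: 4 /u/ → H; 3 /à/ blocks.
From /ó/ at 10 leftward: 9 /u/ → H; 8 /ì/ blocks.
Target with no active source: position 2 stays [-high tone].

4 5 9 10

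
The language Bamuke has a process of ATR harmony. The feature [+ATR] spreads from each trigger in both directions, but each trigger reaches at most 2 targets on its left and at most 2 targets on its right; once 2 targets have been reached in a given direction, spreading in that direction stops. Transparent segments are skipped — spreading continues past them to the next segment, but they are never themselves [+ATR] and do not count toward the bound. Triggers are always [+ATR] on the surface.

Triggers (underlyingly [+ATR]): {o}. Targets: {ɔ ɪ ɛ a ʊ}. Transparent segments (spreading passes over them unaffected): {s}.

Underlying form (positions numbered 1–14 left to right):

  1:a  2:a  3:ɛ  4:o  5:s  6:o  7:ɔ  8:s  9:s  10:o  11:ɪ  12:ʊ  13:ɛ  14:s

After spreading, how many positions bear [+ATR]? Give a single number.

8

From /o/ at 4 rightward: 5 /s/ transparent; 6 /o/ is itself a trigger — this domain ends here.
From /o/ at 4 leftward: 3 /ɛ/ → [+ATR]; 2 /a/ → [+ATR]; bound reached.
From /o/ at 6 rightward: 7 /ɔ/ → [+ATR]; 8 /s/ transparent; 9 /s/ transparent; 10 /o/ is itself a trigger — this domain ends here.
From /o/ at 6 leftward: 5 /s/ transparent; 4 /o/ is itself a trigger — this domain ends here.
From /o/ at 10 rightward: 11 /ɪ/ → [+ATR]; 12 /ʊ/ → [+ATR]; bound reached.
From /o/ at 10 leftward: 9 /s/ transparent; 8 /s/ transparent; 7 /ɔ/ → [+ATR]; 6 /o/ is itself a trigger — this domain ends here.
Targets with no active source: positions 1 13 stay [-ATR].
[+ATR] positions on the surface: 2 3 4 6 7 10 11 12.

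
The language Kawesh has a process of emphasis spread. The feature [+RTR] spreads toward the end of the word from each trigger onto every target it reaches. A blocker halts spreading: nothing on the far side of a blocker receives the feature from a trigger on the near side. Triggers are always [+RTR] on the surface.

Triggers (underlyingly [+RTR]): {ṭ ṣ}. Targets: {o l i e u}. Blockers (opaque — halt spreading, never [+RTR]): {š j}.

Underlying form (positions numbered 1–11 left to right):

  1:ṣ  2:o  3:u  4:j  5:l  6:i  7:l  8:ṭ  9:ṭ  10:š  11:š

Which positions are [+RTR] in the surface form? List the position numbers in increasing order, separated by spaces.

From /ṣ/ at 1 rightward: 2 /o/ → [+RTR]; 3 /u/ → [+RTR]; 4 /j/ blocks.
From /ṭ/ at 8 rightward: 9 /ṭ/ is itself a trigger — this domain ends here.
From /ṭ/ at 9 rightward: 10 /š/ blocks.
Targets with no active source: positions 5 6 7 stay [-emphatic].

1 2 3 8 9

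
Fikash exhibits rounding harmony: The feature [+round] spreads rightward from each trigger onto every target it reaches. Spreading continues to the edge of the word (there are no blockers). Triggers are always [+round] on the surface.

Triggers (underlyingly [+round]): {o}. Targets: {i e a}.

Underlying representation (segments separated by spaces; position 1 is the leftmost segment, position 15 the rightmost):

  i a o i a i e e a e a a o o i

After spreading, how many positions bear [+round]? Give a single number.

From /o/ at 3 rightward: 4 /i/ → [+round]; 5 /a/ → [+round]; 6 /i/ → [+round]; 7 /e/ → [+round]; 8 /e/ → [+round]; 9 /a/ → [+round]; 10 /e/ → [+round]; 11 /a/ → [+round]; 12 /a/ → [+round]; 13 /o/ is itself a trigger — this domain ends here.
From /o/ at 13 rightward: 14 /o/ is itself a trigger — this domain ends here.
From /o/ at 14 rightward: 15 /i/ → [+round]; word edge.
Targets with no active source: positions 1 2 stay [-round].
[+round] positions on the surface: 3 4 5 6 7 8 9 10 11 12 13 14 15.

13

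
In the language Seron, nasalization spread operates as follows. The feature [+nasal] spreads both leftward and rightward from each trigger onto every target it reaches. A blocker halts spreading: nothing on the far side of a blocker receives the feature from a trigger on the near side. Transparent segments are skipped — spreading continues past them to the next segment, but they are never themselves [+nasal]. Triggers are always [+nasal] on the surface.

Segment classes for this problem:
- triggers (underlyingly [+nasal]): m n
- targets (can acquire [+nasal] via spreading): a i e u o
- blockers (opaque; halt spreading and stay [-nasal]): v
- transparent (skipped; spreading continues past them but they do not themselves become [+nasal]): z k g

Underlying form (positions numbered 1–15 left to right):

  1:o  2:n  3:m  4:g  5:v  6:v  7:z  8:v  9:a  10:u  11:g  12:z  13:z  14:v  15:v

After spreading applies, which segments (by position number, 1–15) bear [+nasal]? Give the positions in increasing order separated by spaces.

1 2 3

From /n/ at 2 rightward: 3 /m/ is itself a trigger — this domain ends here.
From /n/ at 2 leftward: 1 /o/ → [+nasal]; word edge.
From /m/ at 3 rightward: 4 /g/ transparent; 5 /v/ blocks.
From /m/ at 3 leftward: 2 /n/ is itself a trigger — this domain ends here.
Targets with no active source: positions 9 10 stay [-nasal].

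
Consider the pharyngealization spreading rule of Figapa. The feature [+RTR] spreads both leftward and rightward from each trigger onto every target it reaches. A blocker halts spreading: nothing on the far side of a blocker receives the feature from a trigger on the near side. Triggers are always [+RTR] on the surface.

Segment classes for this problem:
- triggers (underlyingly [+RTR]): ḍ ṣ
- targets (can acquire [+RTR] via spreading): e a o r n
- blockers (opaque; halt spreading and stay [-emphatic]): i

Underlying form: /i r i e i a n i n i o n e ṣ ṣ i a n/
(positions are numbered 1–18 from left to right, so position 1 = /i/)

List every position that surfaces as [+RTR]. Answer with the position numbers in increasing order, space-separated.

From /ṣ/ at 14 rightward: 15 /ṣ/ is itself a trigger — this domain ends here.
From /ṣ/ at 14 leftward: 13 /e/ → [+RTR]; 12 /n/ → [+RTR]; 11 /o/ → [+RTR]; 10 /i/ blocks.
From /ṣ/ at 15 rightward: 16 /i/ blocks.
From /ṣ/ at 15 leftward: 14 /ṣ/ is itself a trigger — this domain ends here.
Targets with no active source: positions 2 4 6 7 9 17 18 stay [-emphatic].

11 12 13 14 15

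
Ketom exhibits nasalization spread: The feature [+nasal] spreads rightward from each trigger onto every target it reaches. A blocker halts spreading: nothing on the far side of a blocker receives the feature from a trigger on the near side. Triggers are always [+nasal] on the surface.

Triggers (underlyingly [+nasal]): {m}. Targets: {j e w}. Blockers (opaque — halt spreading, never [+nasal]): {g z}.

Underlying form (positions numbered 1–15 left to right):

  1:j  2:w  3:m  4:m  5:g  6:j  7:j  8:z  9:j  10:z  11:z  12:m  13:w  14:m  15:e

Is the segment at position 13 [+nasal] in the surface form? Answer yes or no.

yes

From /m/ at 3 rightward: 4 /m/ is itself a trigger — this domain ends here.
From /m/ at 4 rightward: 5 /g/ blocks.
From /m/ at 12 rightward: 13 /w/ → [+nasal]; 14 /m/ is itself a trigger — this domain ends here.
From /m/ at 14 rightward: 15 /e/ → [+nasal]; word edge.
Targets with no active source: positions 1 2 6 7 9 stay [-nasal].
[+nasal] positions on the surface: 3 4 12 13 14 15.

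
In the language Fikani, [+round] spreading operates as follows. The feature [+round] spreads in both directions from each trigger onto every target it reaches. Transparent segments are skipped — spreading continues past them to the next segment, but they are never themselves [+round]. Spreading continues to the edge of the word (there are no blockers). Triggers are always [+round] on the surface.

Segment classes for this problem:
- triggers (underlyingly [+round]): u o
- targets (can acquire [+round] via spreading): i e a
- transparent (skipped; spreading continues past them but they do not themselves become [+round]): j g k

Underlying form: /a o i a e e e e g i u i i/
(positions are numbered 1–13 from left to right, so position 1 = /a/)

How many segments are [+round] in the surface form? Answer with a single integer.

12

From /o/ at 2 rightward: 3 /i/ → [+round]; 4 /a/ → [+round]; 5 /e/ → [+round]; 6 /e/ → [+round]; 7 /e/ → [+round]; 8 /e/ → [+round]; 9 /g/ transparent; 10 /i/ → [+round]; 11 /u/ is itself a trigger — this domain ends here.
From /o/ at 2 leftward: 1 /a/ → [+round]; word edge.
From /u/ at 11 rightward: 12 /i/ → [+round]; 13 /i/ → [+round]; word edge.
From /u/ at 11 leftward: 10 /i/ → [+round]; 9 /g/ transparent; 8 /e/ → [+round]; 7 /e/ → [+round]; 6 /e/ → [+round]; 5 /e/ → [+round]; 4 /a/ → [+round]; 3 /i/ → [+round]; 2 /o/ is itself a trigger — this domain ends here.
[+round] positions on the surface: 1 2 3 4 5 6 7 8 10 11 12 13.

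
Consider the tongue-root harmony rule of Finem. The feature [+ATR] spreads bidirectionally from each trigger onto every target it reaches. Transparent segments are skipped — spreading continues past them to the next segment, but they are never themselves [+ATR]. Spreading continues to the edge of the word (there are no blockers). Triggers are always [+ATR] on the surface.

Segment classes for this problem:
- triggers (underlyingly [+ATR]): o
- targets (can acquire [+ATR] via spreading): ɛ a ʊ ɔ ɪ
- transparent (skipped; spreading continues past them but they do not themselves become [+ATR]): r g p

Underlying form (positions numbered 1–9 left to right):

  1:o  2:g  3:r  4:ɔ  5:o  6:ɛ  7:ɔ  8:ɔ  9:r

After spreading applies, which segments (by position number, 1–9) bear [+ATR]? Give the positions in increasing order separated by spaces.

1 4 5 6 7 8

From /o/ at 1 rightward: 2 /g/ transparent; 3 /r/ transparent; 4 /ɔ/ → [+ATR]; 5 /o/ is itself a trigger — this domain ends here.
From /o/ at 1 leftward: word edge.
From /o/ at 5 rightward: 6 /ɛ/ → [+ATR]; 7 /ɔ/ → [+ATR]; 8 /ɔ/ → [+ATR]; 9 /r/ transparent; word edge.
From /o/ at 5 leftward: 4 /ɔ/ → [+ATR]; 3 /r/ transparent; 2 /g/ transparent; 1 /o/ is itself a trigger — this domain ends here.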